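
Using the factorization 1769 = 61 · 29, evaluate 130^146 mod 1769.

759

Mod 61: 130 ≡ 8; by Fermat, exponent reduces to 146 mod 60 = 26; 8^26 ≡ 27 (mod 61).
Mod 29: 130 ≡ 14; by Fermat, exponent reduces to 146 mod 28 = 6; 14^6 ≡ 5 (mod 29).
Combine by CRT: x ≡ 27 (mod 61), x ≡ 5 (mod 29) ⇒ x ≡ 759 (mod 1769).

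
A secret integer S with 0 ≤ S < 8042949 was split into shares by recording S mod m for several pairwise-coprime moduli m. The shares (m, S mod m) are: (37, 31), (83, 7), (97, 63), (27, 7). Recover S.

The moduli are pairwise coprime; N = 37·83·97·27 = 8042949.
N/37 = 217377; 217377 ≡ 2 (mod 37); 2·19 ≡ 1, so inverse 19.
N/83 = 96903; 96903 ≡ 42 (mod 83); 42·2 ≡ 1, so inverse 2.
N/97 = 82917; 82917 ≡ 79 (mod 97); 79·70 ≡ 1, so inverse 70.
N/27 = 297887; 297887 ≡ 23 (mod 27); 23·20 ≡ 1, so inverse 20.
S ≡ 31·217377·19 + 7·96903·2 + 63·82917·70 + 7·297887·20 = 536759845.
536759845 mod 8042949 = 5925211.

5925211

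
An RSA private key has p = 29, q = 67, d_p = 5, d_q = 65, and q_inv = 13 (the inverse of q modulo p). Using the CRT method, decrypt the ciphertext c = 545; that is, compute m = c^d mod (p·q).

953

m₁ = c^(d_p) mod p: c ≡ 23 (mod 29), and 23^5 mod 29 = 25.
m₂ = c^(d_q) mod q: c ≡ 9 (mod 67), and 9^65 mod 67 = 15.
h = q_inv·(m₁ − m₂) mod p = 13·(25 − 15) mod 29 = 14.
m = m₂ + h·q = 15 + 14·67 = 953.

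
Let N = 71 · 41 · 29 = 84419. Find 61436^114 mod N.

Mod 71: 61436 ≡ 21; by Fermat, exponent reduces to 114 mod 70 = 44; 21^44 ≡ 29 (mod 71).
Mod 41: 61436 ≡ 18; by Fermat, exponent reduces to 114 mod 40 = 34; 18^34 ≡ 16 (mod 41).
Mod 29: 61436 ≡ 14; by Fermat, exponent reduces to 114 mod 28 = 2; 14^2 ≡ 22 (mod 29).
Combine by CRT: x ≡ 29 (mod 71), x ≡ 16 (mod 41), x ≡ 22 (mod 29) ⇒ x ≡ 77916 (mod 84419).

77916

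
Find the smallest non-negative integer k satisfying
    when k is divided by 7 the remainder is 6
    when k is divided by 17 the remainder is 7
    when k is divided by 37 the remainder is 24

The moduli are pairwise coprime; N = 7·17·37 = 4403.
N/7 = 629; 629 ≡ 6 (mod 7); 6·6 ≡ 1, so inverse 6.
N/17 = 259; 259 ≡ 4 (mod 17); 4·13 ≡ 1, so inverse 13.
N/37 = 119; 119 ≡ 8 (mod 37); 8·14 ≡ 1, so inverse 14.
k ≡ 6·629·6 + 7·259·13 + 24·119·14 = 86197.
86197 mod 4403 = 2540.

2540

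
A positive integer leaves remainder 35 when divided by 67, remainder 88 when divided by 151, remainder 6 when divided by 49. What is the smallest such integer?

The moduli are pairwise coprime; M = 67·151·49 = 495733.
M/67 = 7399; 7399 ≡ 29 (mod 67); 29·37 ≡ 1, so inverse 37.
M/151 = 3283; 3283 ≡ 112 (mod 151); 112·120 ≡ 1, so inverse 120.
M/49 = 10117; 10117 ≡ 23 (mod 49); 23·32 ≡ 1, so inverse 32.
N ≡ 35·7399·37 + 88·3283·120 + 6·10117·32 = 46192649.
46192649 mod 495733 = 89480.

89480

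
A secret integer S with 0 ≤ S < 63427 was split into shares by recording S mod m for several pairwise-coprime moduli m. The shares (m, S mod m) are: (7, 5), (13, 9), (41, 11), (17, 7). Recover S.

41011

Combine the congruences pairwise.
From S ≡ 5 (mod 7) write S = 5 + 7t. Substituting into S ≡ 9 (mod 13) gives 7t ≡ 4 (mod 13), and since 7⁻¹ ≡ 2 (mod 13), t ≡ 8. Hence S ≡ 5 + 7·8 = 61 (mod 91).
From S ≡ 61 (mod 91) write S = 61 + 91t. Substituting into S ≡ 11 (mod 41) gives 91t ≡ 32 (mod 41), and since 9⁻¹ ≡ 32 (mod 41), t ≡ 40. Hence S ≡ 61 + 91·40 = 3701 (mod 3731).
From S ≡ 3701 (mod 3731) write S = 3701 + 3731t. Substituting into S ≡ 7 (mod 17) gives 3731t ≡ 12 (mod 17), and since 8⁻¹ ≡ 15 (mod 17), t ≡ 10. Hence S ≡ 3701 + 3731·10 = 41011 (mod 63427).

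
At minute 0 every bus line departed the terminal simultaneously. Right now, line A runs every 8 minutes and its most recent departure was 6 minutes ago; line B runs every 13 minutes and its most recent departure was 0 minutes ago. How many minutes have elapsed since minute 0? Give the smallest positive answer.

78

Combine the congruences pairwise.
From t ≡ 6 (mod 8) write t = 6 + 8s. Substituting into t ≡ 0 (mod 13) gives 8s ≡ 7 (mod 13), and since 8⁻¹ ≡ 5 (mod 13), s ≡ 9. Hence t ≡ 6 + 8·9 = 78 (mod 104).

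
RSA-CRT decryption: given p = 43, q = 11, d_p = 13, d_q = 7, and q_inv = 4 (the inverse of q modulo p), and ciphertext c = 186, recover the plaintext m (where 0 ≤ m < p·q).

197

m₁ = c^(d_p) mod p: c ≡ 14 (mod 43), and 14^13 mod 43 = 25.
m₂ = c^(d_q) mod q: c ≡ 10 (mod 11), and 10^7 mod 11 = 10.
h = q_inv·(m₁ − m₂) mod p = 4·(25 − 10) mod 43 = 17.
m = m₂ + h·q = 10 + 17·11 = 197.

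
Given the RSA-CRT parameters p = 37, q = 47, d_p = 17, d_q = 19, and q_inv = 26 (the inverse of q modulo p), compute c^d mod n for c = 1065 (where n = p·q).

m₁ = c^(d_p) mod p: c ≡ 29 (mod 37), and 29^17 mod 37 = 14.
m₂ = c^(d_q) mod q: c ≡ 31 (mod 47), and 31^19 mod 47 = 13.
h = q_inv·(m₁ − m₂) mod p = 26·(14 − 13) mod 37 = 26.
m = m₂ + h·q = 13 + 26·47 = 1235.

1235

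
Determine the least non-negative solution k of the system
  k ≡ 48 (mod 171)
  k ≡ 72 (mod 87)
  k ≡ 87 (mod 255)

Combine the congruences pairwise.
gcd(171, 87) = 3 and 3 | (72 − 48), so the pair is consistent; merging gives k ≡ 3639 (mod 4959), where 4959 = lcm(171, 87).
gcd(4959, 255) = 3 and 3 | (87 − 3639), so the pair is consistent; merging gives k ≡ 137532 (mod 421515), where 421515 = lcm(4959, 255).
The solution is unique modulo lcm(171, 87, 255) = 421515.

137532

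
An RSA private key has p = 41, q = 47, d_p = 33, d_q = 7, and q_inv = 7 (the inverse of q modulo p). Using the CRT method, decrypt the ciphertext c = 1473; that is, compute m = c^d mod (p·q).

79

m₁ = c^(d_p) mod p: c ≡ 38 (mod 41), and 38^33 mod 41 = 38.
m₂ = c^(d_q) mod q: c ≡ 16 (mod 47), and 16^7 mod 47 = 32.
h = q_inv·(m₁ − m₂) mod p = 7·(38 − 32) mod 41 = 1.
m = m₂ + h·q = 32 + 1·47 = 79.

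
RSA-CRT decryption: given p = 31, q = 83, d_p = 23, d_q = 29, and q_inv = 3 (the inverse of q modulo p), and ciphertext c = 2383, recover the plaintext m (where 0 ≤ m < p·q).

1083

m₁ = c^(d_p) mod p: c ≡ 27 (mod 31), and 27^23 mod 31 = 29.
m₂ = c^(d_q) mod q: c ≡ 59 (mod 83), and 59^29 mod 83 = 4.
h = q_inv·(m₁ − m₂) mod p = 3·(29 − 4) mod 31 = 13.
m = m₂ + h·q = 4 + 13·83 = 1083.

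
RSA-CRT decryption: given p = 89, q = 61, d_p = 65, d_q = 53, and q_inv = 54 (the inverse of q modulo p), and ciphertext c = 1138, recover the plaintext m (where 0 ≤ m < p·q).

m₁ = c^(d_p) mod p: c ≡ 70 (mod 89), and 70^65 mod 89 = 31.
m₂ = c^(d_q) mod q: c ≡ 40 (mod 61), and 40^53 mod 61 = 32.
h = q_inv·(m₁ − m₂) mod p = 54·(31 − 32) mod 89 = 35.
m = m₂ + h·q = 32 + 35·61 = 2167.

2167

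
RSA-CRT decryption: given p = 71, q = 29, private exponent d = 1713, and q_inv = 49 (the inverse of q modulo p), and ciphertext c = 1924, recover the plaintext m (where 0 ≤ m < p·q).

d_p = d mod (p−1) = 1713 mod 70 = 33; d_q = d mod (q−1) = 5.
m₁ = c^(d_p) mod p: c ≡ 7 (mod 71), and 7^33 mod 71 = 42.
m₂ = c^(d_q) mod q: c ≡ 10 (mod 29), and 10^5 mod 29 = 8.
h = q_inv·(m₁ − m₂) mod p = 49·(42 − 8) mod 71 = 33.
m = m₂ + h·q = 8 + 33·29 = 965.

965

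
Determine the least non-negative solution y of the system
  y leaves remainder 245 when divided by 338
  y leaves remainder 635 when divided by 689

15793

gcd(338, 689) = 13 and 13 | (635 − 245), so the pair is consistent; merging gives y ≡ 15793 (mod 17914), where 17914 = lcm(338, 689).
The solution is unique modulo lcm(338, 689) = 17914.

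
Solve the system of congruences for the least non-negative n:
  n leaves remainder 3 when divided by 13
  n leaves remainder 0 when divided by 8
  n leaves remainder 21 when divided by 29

224

The moduli are pairwise coprime; M = 13·8·29 = 3016.
M/13 = 232; 232 ≡ 11 (mod 13); 11·6 ≡ 1, so inverse 6.
M/8 = 377; 377 ≡ 1 (mod 8), inverse 1.
M/29 = 104; 104 ≡ 17 (mod 29); 17·12 ≡ 1, so inverse 12.
n ≡ 3·232·6 + 0·377·1 + 21·104·12 = 30384.
30384 mod 3016 = 224.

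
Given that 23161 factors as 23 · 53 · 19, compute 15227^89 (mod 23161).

1266

Mod 23: 15227 ≡ 1; by Fermat, exponent reduces to 89 mod 22 = 1; 1^1 ≡ 1 (mod 23).
Mod 53: 15227 ≡ 16; by Fermat, exponent reduces to 89 mod 52 = 37; 16^37 ≡ 47 (mod 53).
Mod 19: 15227 ≡ 8; by Fermat, exponent reduces to 89 mod 18 = 17; 8^17 ≡ 12 (mod 19).
Combine by CRT: x ≡ 1 (mod 23), x ≡ 47 (mod 53), x ≡ 12 (mod 19) ⇒ x ≡ 1266 (mod 23161).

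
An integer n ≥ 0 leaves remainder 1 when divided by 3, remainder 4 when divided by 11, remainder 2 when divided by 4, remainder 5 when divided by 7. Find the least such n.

334

The moduli are pairwise coprime; M = 3·11·4·7 = 924.
M/3 = 308; 308 ≡ 2 (mod 3); 2·2 ≡ 1, so inverse 2.
M/11 = 84; 84 ≡ 7 (mod 11); 7·8 ≡ 1, so inverse 8.
M/4 = 231; 231 ≡ 3 (mod 4); 3·3 ≡ 1, so inverse 3.
M/7 = 132; 132 ≡ 6 (mod 7); 6·6 ≡ 1, so inverse 6.
n ≡ 1·308·2 + 4·84·8 + 2·231·3 + 5·132·6 = 8650.
8650 mod 924 = 334.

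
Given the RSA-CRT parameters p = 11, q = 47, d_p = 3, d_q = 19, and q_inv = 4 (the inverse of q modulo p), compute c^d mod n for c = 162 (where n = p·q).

m₁ = c^(d_p) mod p: c ≡ 8 (mod 11), and 8^3 mod 11 = 6.
m₂ = c^(d_q) mod q: c ≡ 21 (mod 47), and 21^19 mod 47 = 28.
h = q_inv·(m₁ − m₂) mod p = 4·(6 − 28) mod 11 = 0.
m = m₂ + h·q = 28 + 0·47 = 28.

28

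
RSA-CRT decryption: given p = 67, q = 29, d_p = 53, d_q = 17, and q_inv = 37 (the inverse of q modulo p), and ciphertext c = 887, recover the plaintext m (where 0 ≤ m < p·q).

m₁ = c^(d_p) mod p: c ≡ 16 (mod 67), and 16^53 mod 67 = 36.
m₂ = c^(d_q) mod q: c ≡ 17 (mod 29), and 17^17 mod 29 = 17.
h = q_inv·(m₁ − m₂) mod p = 37·(36 − 17) mod 67 = 33.
m = m₂ + h·q = 17 + 33·29 = 974.

974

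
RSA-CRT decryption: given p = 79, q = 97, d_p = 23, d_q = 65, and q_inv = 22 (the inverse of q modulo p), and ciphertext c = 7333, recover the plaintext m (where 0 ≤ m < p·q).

m₁ = c^(d_p) mod p: c ≡ 65 (mod 79), and 65^23 mod 79 = 64.
m₂ = c^(d_q) mod q: c ≡ 58 (mod 97), and 58^65 mod 97 = 90.
h = q_inv·(m₁ − m₂) mod p = 22·(64 − 90) mod 79 = 60.
m = m₂ + h·q = 90 + 60·97 = 5910.

5910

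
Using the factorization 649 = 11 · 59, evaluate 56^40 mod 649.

265

Mod 11: 56 ≡ 1; since 10 | 40, by Fermat 1^40 ≡ 1 (mod 11).
Mod 59: 56 ≡ 56; 56^40 ≡ 29 (mod 59).
Combine by CRT: x ≡ 1 (mod 11), x ≡ 29 (mod 59) ⇒ x ≡ 265 (mod 649).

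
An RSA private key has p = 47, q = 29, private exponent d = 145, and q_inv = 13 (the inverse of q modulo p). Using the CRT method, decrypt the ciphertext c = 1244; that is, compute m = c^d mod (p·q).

772

d_p = d mod (p−1) = 145 mod 46 = 7; d_q = d mod (q−1) = 5.
m₁ = c^(d_p) mod p: c ≡ 22 (mod 47), and 22^7 mod 47 = 20.
m₂ = c^(d_q) mod q: c ≡ 26 (mod 29), and 26^5 mod 29 = 18.
h = q_inv·(m₁ − m₂) mod p = 13·(20 − 18) mod 47 = 26.
m = m₂ + h·q = 18 + 26·29 = 772.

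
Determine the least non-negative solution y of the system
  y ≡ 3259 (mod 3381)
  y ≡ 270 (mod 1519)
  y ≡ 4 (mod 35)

gcd(3381, 1519) = 49 and 49 | (270 − 3259), so the pair is consistent; merging gives y ≡ 33688 (mod 104811), where 104811 = lcm(3381, 1519).
gcd(104811, 35) = 7 and 7 | (4 − 33688), so the pair is consistent; merging gives y ≡ 138499 (mod 524055), where 524055 = lcm(104811, 35).
The solution is unique modulo lcm(3381, 1519, 35) = 524055.

138499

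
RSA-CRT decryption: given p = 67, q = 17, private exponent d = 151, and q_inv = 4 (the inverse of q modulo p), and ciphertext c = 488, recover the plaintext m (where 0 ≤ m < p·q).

d_p = d mod (p−1) = 151 mod 66 = 19; d_q = d mod (q−1) = 7.
m₁ = c^(d_p) mod p: c ≡ 19 (mod 67), and 19^19 mod 67 = 39.
m₂ = c^(d_q) mod q: c ≡ 12 (mod 17), and 12^7 mod 17 = 7.
h = q_inv·(m₁ − m₂) mod p = 4·(39 − 7) mod 67 = 61.
m = m₂ + h·q = 7 + 61·17 = 1044.

1044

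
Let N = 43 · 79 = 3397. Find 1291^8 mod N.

Mod 43: 1291 ≡ 1; 1^8 ≡ 1 (mod 43).
Mod 79: 1291 ≡ 27; 27^8 ≡ 64 (mod 79).
Combine by CRT: x ≡ 1 (mod 43), x ≡ 64 (mod 79) ⇒ x ≡ 775 (mod 3397).

775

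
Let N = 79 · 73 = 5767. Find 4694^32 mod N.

2118

Mod 79: 4694 ≡ 33; 33^32 ≡ 64 (mod 79).
Mod 73: 4694 ≡ 22; 22^32 ≡ 1 (mod 73).
Combine by CRT: x ≡ 64 (mod 79), x ≡ 1 (mod 73) ⇒ x ≡ 2118 (mod 5767).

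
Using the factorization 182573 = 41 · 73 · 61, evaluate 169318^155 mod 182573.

83175

Mod 41: 169318 ≡ 29; by Fermat, exponent reduces to 155 mod 40 = 35; 29^35 ≡ 27 (mod 41).
Mod 73: 169318 ≡ 31; by Fermat, exponent reduces to 155 mod 72 = 11; 31^11 ≡ 28 (mod 73).
Mod 61: 169318 ≡ 43; by Fermat, exponent reduces to 155 mod 60 = 35; 43^35 ≡ 32 (mod 61).
Combine by CRT: x ≡ 27 (mod 41), x ≡ 28 (mod 73), x ≡ 32 (mod 61) ⇒ x ≡ 83175 (mod 182573).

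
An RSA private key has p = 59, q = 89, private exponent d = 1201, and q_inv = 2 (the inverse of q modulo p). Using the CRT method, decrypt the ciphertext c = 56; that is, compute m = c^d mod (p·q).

1270

d_p = d mod (p−1) = 1201 mod 58 = 41; d_q = d mod (q−1) = 57.
m₁ = c^(d_p) mod p: c ≡ 56 (mod 59), and 56^41 mod 59 = 31.
m₂ = c^(d_q) mod q: c ≡ 56 (mod 89), and 56^57 mod 89 = 24.
h = q_inv·(m₁ − m₂) mod p = 2·(31 − 24) mod 59 = 14.
m = m₂ + h·q = 24 + 14·89 = 1270.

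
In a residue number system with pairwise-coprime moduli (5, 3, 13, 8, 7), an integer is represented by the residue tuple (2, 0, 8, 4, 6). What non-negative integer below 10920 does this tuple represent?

3492

The moduli are pairwise coprime; N = 5·3·13·8·7 = 10920.
N/5 = 2184; 2184 ≡ 4 (mod 5); 4·4 ≡ 1, so inverse 4.
N/3 = 3640; 3640 ≡ 1 (mod 3), inverse 1.
N/13 = 840; 840 ≡ 8 (mod 13); 8·5 ≡ 1, so inverse 5.
N/8 = 1365; 1365 ≡ 5 (mod 8); 5·5 ≡ 1, so inverse 5.
N/7 = 1560; 1560 ≡ 6 (mod 7); 6·6 ≡ 1, so inverse 6.
x ≡ 2·2184·4 + 0·3640·1 + 8·840·5 + 4·1365·5 + 6·1560·6 = 134532.
134532 mod 10920 = 3492.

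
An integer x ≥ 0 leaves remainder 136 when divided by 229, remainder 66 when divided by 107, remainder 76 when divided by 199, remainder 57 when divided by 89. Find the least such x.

Combine the congruences pairwise.
From x ≡ 136 (mod 229) write x = 136 + 229t. Substituting into x ≡ 66 (mod 107) gives 229t ≡ 37 (mod 107), and since 15⁻¹ ≡ 50 (mod 107), t ≡ 31. Hence x ≡ 136 + 229·31 = 7235 (mod 24503).
From x ≡ 7235 (mod 24503) write x = 7235 + 24503t. Substituting into x ≡ 76 (mod 199) gives 24503t ≡ 5 (mod 199), and since 26⁻¹ ≡ 23 (mod 199), t ≡ 115. Hence x ≡ 7235 + 24503·115 = 2825080 (mod 4876097).
From x ≡ 2825080 (mod 4876097) write x = 2825080 + 4876097t. Substituting into x ≡ 57 (mod 89) gives 4876097t ≡ 15 (mod 89), and since 54⁻¹ ≡ 61 (mod 89), t ≡ 25. Hence x ≡ 2825080 + 4876097·25 = 124727505 (mod 433972633).

124727505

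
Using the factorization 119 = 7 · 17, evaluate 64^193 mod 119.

Mod 7: 64 ≡ 1; by Fermat, exponent reduces to 193 mod 6 = 1; 1^1 ≡ 1 (mod 7).
Mod 17: 64 ≡ 13; by Fermat, exponent reduces to 193 mod 16 = 1; 13^1 ≡ 13 (mod 17).
Combine by CRT: x ≡ 1 (mod 7), x ≡ 13 (mod 17) ⇒ x ≡ 64 (mod 119).

64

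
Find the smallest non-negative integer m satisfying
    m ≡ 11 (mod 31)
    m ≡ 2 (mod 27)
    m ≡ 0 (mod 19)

The moduli are pairwise coprime; N = 31·27·19 = 15903.
N/31 = 513; 513 ≡ 17 (mod 31); 17·11 ≡ 1, so inverse 11.
N/27 = 589; 589 ≡ 22 (mod 27); 22·16 ≡ 1, so inverse 16.
N/19 = 837; 837 ≡ 1 (mod 19), inverse 1.
m ≡ 11·513·11 + 2·589·16 + 0·837·1 = 80921.
80921 mod 15903 = 1406.

1406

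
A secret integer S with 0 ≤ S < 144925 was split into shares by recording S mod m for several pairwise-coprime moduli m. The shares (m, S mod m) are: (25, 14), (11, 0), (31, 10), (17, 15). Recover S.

47564

The moduli are pairwise coprime; N = 25·11·31·17 = 144925.
N/25 = 5797; 5797 ≡ 22 (mod 25); 22·8 ≡ 1, so inverse 8.
N/11 = 13175; 13175 ≡ 8 (mod 11); 8·7 ≡ 1, so inverse 7.
N/31 = 4675; 4675 ≡ 25 (mod 31); 25·5 ≡ 1, so inverse 5.
N/17 = 8525; 8525 ≡ 8 (mod 17); 8·15 ≡ 1, so inverse 15.
S ≡ 14·5797·8 + 0·13175·7 + 10·4675·5 + 15·8525·15 = 2801139.
2801139 mod 144925 = 47564.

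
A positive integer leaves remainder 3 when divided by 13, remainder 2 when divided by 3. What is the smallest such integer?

29

Combine the congruences pairwise.
From t ≡ 3 (mod 13) write t = 3 + 13s. Substituting into t ≡ 2 (mod 3) gives 13s ≡ 2 (mod 3), and since 1⁻¹ ≡ 1 (mod 3), s ≡ 2. Hence t ≡ 3 + 13·2 = 29 (mod 39).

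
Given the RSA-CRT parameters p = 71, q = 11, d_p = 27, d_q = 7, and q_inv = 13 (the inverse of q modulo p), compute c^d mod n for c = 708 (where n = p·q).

104

m₁ = c^(d_p) mod p: c ≡ 69 (mod 71), and 69^27 mod 71 = 33.
m₂ = c^(d_q) mod q: c ≡ 4 (mod 11), and 4^7 mod 11 = 5.
h = q_inv·(m₁ − m₂) mod p = 13·(33 − 5) mod 71 = 9.
m = m₂ + h·q = 5 + 9·11 = 104.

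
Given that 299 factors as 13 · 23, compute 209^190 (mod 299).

Mod 13: 209 ≡ 1; by Fermat, exponent reduces to 190 mod 12 = 10; 1^10 ≡ 1 (mod 13).
Mod 23: 209 ≡ 2; by Fermat, exponent reduces to 190 mod 22 = 14; 2^14 ≡ 8 (mod 23).
Combine by CRT: x ≡ 1 (mod 13), x ≡ 8 (mod 23) ⇒ x ≡ 261 (mod 299).

261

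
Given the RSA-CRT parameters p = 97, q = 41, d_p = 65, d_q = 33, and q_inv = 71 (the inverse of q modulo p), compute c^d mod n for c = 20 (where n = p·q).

1184

m₁ = c^(d_p) mod p: c ≡ 20 (mod 97), and 20^65 mod 97 = 20.
m₂ = c^(d_q) mod q: c ≡ 20 (mod 41), and 20^33 mod 41 = 36.
h = q_inv·(m₁ − m₂) mod p = 71·(20 − 36) mod 97 = 28.
m = m₂ + h·q = 36 + 28·41 = 1184.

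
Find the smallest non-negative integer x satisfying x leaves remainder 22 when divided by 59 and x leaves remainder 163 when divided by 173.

8813

Combine the congruences pairwise.
From x ≡ 22 (mod 59) write x = 22 + 59t. Substituting into x ≡ 163 (mod 173) gives 59t ≡ 141 (mod 173), and since 59⁻¹ ≡ 44 (mod 173), t ≡ 149. Hence x ≡ 22 + 59·149 = 8813 (mod 10207).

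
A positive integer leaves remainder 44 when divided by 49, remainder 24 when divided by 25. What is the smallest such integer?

1024

From x ≡ 44 (mod 49) write x = 44 + 49t. Substituting into x ≡ 24 (mod 25) gives 49t ≡ 5 (mod 25), and since 24⁻¹ ≡ 24 (mod 25), t ≡ 20. Hence x ≡ 44 + 49·20 = 1024 (mod 1225).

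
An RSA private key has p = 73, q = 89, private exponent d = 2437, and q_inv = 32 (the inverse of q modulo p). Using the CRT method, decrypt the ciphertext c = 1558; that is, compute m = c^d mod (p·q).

d_p = d mod (p−1) = 2437 mod 72 = 61; d_q = d mod (q−1) = 61.
m₁ = c^(d_p) mod p: c ≡ 25 (mod 73), and 25^61 mod 73 = 67.
m₂ = c^(d_q) mod q: c ≡ 45 (mod 89), and 45^61 mod 89 = 32.
h = q_inv·(m₁ − m₂) mod p = 32·(67 − 32) mod 73 = 25.
m = m₂ + h·q = 32 + 25·89 = 2257.

2257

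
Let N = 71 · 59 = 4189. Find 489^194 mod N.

Mod 71: 489 ≡ 63; by Fermat, exponent reduces to 194 mod 70 = 54; 63^54 ≡ 50 (mod 71).
Mod 59: 489 ≡ 17; by Fermat, exponent reduces to 194 mod 58 = 20; 17^20 ≡ 26 (mod 59).
Combine by CRT: x ≡ 50 (mod 71), x ≡ 26 (mod 59) ⇒ x ≡ 4097 (mod 4189).

4097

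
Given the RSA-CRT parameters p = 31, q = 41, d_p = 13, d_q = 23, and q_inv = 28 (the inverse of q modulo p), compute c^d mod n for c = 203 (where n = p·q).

1181

m₁ = c^(d_p) mod p: c ≡ 17 (mod 31), and 17^13 mod 31 = 3.
m₂ = c^(d_q) mod q: c ≡ 39 (mod 41), and 39^23 mod 41 = 33.
h = q_inv·(m₁ − m₂) mod p = 28·(3 − 33) mod 31 = 28.
m = m₂ + h·q = 33 + 28·41 = 1181.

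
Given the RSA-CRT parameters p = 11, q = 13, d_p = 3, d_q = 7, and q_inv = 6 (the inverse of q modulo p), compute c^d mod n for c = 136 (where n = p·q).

20

m₁ = c^(d_p) mod p: c ≡ 4 (mod 11), and 4^3 mod 11 = 9.
m₂ = c^(d_q) mod q: c ≡ 6 (mod 13), and 6^7 mod 13 = 7.
h = q_inv·(m₁ − m₂) mod p = 6·(9 − 7) mod 11 = 1.
m = m₂ + h·q = 7 + 1·13 = 20.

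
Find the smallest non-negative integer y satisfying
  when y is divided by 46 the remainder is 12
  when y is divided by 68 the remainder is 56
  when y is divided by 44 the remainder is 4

gcd(46, 68) = 2 and 2 | (56 − 12), so the pair is consistent; merging gives y ≡ 1484 (mod 1564), where 1564 = lcm(46, 68).
gcd(1564, 44) = 4 and 4 | (4 − 1484), so the pair is consistent; merging gives y ≡ 13996 (mod 17204), where 17204 = lcm(1564, 44).
The solution is unique modulo lcm(46, 68, 44) = 17204.

13996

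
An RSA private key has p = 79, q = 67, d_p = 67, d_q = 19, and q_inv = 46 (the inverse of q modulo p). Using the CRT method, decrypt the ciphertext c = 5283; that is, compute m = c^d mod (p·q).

m₁ = c^(d_p) mod p: c ≡ 69 (mod 79), and 69^67 mod 79 = 58.
m₂ = c^(d_q) mod q: c ≡ 57 (mod 67), and 57^19 mod 67 = 61.
h = q_inv·(m₁ − m₂) mod p = 46·(58 − 61) mod 79 = 20.
m = m₂ + h·q = 61 + 20·67 = 1401.

1401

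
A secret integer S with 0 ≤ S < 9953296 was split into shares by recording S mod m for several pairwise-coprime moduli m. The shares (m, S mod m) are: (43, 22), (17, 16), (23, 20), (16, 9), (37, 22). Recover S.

237081

The moduli are pairwise coprime; N = 43·17·23·16·37 = 9953296.
N/43 = 231472; 231472 ≡ 3 (mod 43); 3·29 ≡ 1, so inverse 29.
N/17 = 585488; 585488 ≡ 8 (mod 17); 8·15 ≡ 1, so inverse 15.
N/23 = 432752; 432752 ≡ 7 (mod 23); 7·10 ≡ 1, so inverse 10.
N/16 = 622081; 622081 ≡ 1 (mod 16), inverse 1.
N/37 = 269008; 269008 ≡ 18 (mod 37); 18·35 ≡ 1, so inverse 35.
S ≡ 22·231472·29 + 16·585488·15 + 20·432752·10 + 9·622081·1 + 22·269008·35 = 587481545.
587481545 mod 9953296 = 237081.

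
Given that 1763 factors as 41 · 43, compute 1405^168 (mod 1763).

Mod 41: 1405 ≡ 11; by Fermat, exponent reduces to 168 mod 40 = 8; 11^8 ≡ 16 (mod 41).
Mod 43: 1405 ≡ 29; since 42 | 168, by Fermat 29^168 ≡ 1 (mod 43).
Combine by CRT: x ≡ 16 (mod 41), x ≡ 1 (mod 43) ⇒ x ≡ 1205 (mod 1763).

1205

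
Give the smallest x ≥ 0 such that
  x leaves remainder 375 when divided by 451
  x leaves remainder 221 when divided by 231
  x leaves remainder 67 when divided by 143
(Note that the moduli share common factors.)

35102

Combine the congruences pairwise.
gcd(451, 231) = 11 and 11 | (221 − 375), so the pair is consistent; merging gives x ≡ 6689 (mod 9471), where 9471 = lcm(451, 231).
gcd(9471, 143) = 11 and 11 | (67 − 6689), so the pair is consistent; merging gives x ≡ 35102 (mod 123123), where 123123 = lcm(9471, 143).
The solution is unique modulo lcm(451, 231, 143) = 123123.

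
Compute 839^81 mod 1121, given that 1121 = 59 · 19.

208

Mod 59: 839 ≡ 13; by Fermat, exponent reduces to 81 mod 58 = 23; 13^23 ≡ 31 (mod 59).
Mod 19: 839 ≡ 3; by Fermat, exponent reduces to 81 mod 18 = 9; 3^9 ≡ 18 (mod 19).
Combine by CRT: x ≡ 31 (mod 59), x ≡ 18 (mod 19) ⇒ x ≡ 208 (mod 1121).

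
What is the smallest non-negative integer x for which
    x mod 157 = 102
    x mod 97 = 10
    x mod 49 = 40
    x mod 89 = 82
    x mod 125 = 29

4780412404

The moduli are pairwise coprime; N = 157·97·49·89·125 = 8301708625.
N/157 = 52877125; 52877125 ≡ 153 (mod 157); 153·39 ≡ 1, so inverse 39.
N/97 = 85584625; 85584625 ≡ 70 (mod 97); 70·79 ≡ 1, so inverse 79.
N/49 = 169422625; 169422625 ≡ 29 (mod 49); 29·22 ≡ 1, so inverse 22.
N/89 = 93277625; 93277625 ≡ 18 (mod 89); 18·5 ≡ 1, so inverse 5.
N/125 = 66413669; 66413669 ≡ 44 (mod 125); 44·54 ≡ 1, so inverse 54.
x ≡ 102·52877125·39 + 10·85584625·79 + 40·169422625·22 + 82·93277625·5 + 29·66413669·54 = 569296598904.
569296598904 mod 8301708625 = 4780412404.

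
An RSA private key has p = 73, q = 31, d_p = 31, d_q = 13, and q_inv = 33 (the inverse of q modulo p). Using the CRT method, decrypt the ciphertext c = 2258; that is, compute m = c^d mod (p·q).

26

m₁ = c^(d_p) mod p: c ≡ 68 (mod 73), and 68^31 mod 73 = 26.
m₂ = c^(d_q) mod q: c ≡ 26 (mod 31), and 26^13 mod 31 = 26.
h = q_inv·(m₁ − m₂) mod p = 33·(26 − 26) mod 73 = 0.
m = m₂ + h·q = 26 + 0·31 = 26.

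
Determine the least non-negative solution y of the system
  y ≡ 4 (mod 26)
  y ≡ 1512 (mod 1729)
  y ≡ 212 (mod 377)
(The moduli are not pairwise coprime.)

gcd(26, 1729) = 13 and 13 | (1512 − 4), so the pair is consistent; merging gives y ≡ 1512 (mod 3458), where 3458 = lcm(26, 1729).
gcd(3458, 377) = 13 and 13 | (212 − 1512), so the pair is consistent; merging gives y ≡ 32634 (mod 100282), where 100282 = lcm(3458, 377).
The solution is unique modulo lcm(26, 1729, 377) = 100282.

32634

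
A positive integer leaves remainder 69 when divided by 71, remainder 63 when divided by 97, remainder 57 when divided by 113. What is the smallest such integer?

Combine the congruences pairwise.
From x ≡ 69 (mod 71) write x = 69 + 71t. Substituting into x ≡ 63 (mod 97) gives 71t ≡ 91 (mod 97), and since 71⁻¹ ≡ 41 (mod 97), t ≡ 45. Hence x ≡ 69 + 71·45 = 3264 (mod 6887).
From x ≡ 3264 (mod 6887) write x = 3264 + 6887t. Substituting into x ≡ 57 (mod 113) gives 6887t ≡ 70 (mod 113), and since 107⁻¹ ≡ 94 (mod 113), t ≡ 26. Hence x ≡ 3264 + 6887·26 = 182326 (mod 778231).

182326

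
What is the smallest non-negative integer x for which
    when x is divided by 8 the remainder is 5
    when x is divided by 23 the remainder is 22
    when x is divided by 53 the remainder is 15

3725

From x ≡ 5 (mod 8) write x = 5 + 8t. Substituting into x ≡ 22 (mod 23) gives 8t ≡ 17 (mod 23), and since 8⁻¹ ≡ 3 (mod 23), t ≡ 5. Hence x ≡ 5 + 8·5 = 45 (mod 184).
From x ≡ 45 (mod 184) write x = 45 + 184t. Substituting into x ≡ 15 (mod 53) gives 184t ≡ 23 (mod 53), and since 25⁻¹ ≡ 17 (mod 53), t ≡ 20. Hence x ≡ 45 + 184·20 = 3725 (mod 9752).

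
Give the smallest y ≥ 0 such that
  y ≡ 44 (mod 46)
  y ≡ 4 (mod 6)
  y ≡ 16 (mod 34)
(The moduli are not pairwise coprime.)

1240

gcd(46, 6) = 2 and 2 | (4 − 44), so the pair is consistent; merging gives y ≡ 136 (mod 138), where 138 = lcm(46, 6).
gcd(138, 34) = 2 and 2 | (16 − 136), so the pair is consistent; merging gives y ≡ 1240 (mod 2346), where 2346 = lcm(138, 34).
The solution is unique modulo lcm(46, 6, 34) = 2346.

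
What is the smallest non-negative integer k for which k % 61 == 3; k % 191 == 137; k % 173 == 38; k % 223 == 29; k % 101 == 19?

29256552152

The moduli are pairwise coprime; N = 61·191·173·223·101 = 45397876829.
N/61 = 744227489; 744227489 ≡ 39 (mod 61); 39·36 ≡ 1, so inverse 36.
N/191 = 237685219; 237685219 ≡ 44 (mod 191); 44·178 ≡ 1, so inverse 178.
N/173 = 262415473; 262415473 ≡ 77 (mod 173); 77·9 ≡ 1, so inverse 9.
N/223 = 203577923; 203577923 ≡ 108 (mod 223); 108·159 ≡ 1, so inverse 159.
N/101 = 449483929; 449483929 ≡ 94 (mod 101); 94·72 ≡ 1, so inverse 72.
k ≡ 3·744227489·36 + 137·237685219·178 + 38·262415473·9 + 29·203577923·159 + 19·449483929·72 = 7519906228937.
7519906228937 mod 45397876829 = 29256552152.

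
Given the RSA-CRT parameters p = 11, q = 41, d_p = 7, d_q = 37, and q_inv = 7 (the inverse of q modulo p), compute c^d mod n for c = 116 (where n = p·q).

m₁ = c^(d_p) mod p: c ≡ 6 (mod 11), and 6^7 mod 11 = 8.
m₂ = c^(d_q) mod q: c ≡ 34 (mod 41), and 34^37 mod 41 = 30.
h = q_inv·(m₁ − m₂) mod p = 7·(8 − 30) mod 11 = 0.
m = m₂ + h·q = 30 + 0·41 = 30.

30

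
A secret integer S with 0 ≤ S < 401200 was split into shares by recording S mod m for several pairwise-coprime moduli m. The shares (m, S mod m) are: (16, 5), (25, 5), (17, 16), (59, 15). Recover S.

36005

From S ≡ 5 (mod 16) write S = 5 + 16t. Substituting into S ≡ 5 (mod 25) gives 16t ≡ 0 (mod 25), and since 16⁻¹ ≡ 11 (mod 25), t ≡ 0. Hence S ≡ 5 + 16·0 = 5 (mod 400).
From S ≡ 5 (mod 400) write S = 5 + 400t. Substituting into S ≡ 16 (mod 17) gives 400t ≡ 11 (mod 17), and since 9⁻¹ ≡ 2 (mod 17), t ≡ 5. Hence S ≡ 5 + 400·5 = 2005 (mod 6800).
From S ≡ 2005 (mod 6800) write S = 2005 + 6800t. Substituting into S ≡ 15 (mod 59) gives 6800t ≡ 16 (mod 59), and since 15⁻¹ ≡ 4 (mod 59), t ≡ 5. Hence S ≡ 2005 + 6800·5 = 36005 (mod 401200).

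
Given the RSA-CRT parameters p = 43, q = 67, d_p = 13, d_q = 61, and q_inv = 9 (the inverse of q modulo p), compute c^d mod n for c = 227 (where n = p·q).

m₁ = c^(d_p) mod p: c ≡ 12 (mod 43), and 12^13 mod 43 = 3.
m₂ = c^(d_q) mod q: c ≡ 26 (mod 67), and 26^61 mod 67 = 33.
h = q_inv·(m₁ − m₂) mod p = 9·(3 − 33) mod 43 = 31.
m = m₂ + h·q = 33 + 31·67 = 2110.

2110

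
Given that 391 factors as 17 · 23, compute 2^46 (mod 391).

Mod 17: 2 ≡ 2; by Fermat, exponent reduces to 46 mod 16 = 14; 2^14 ≡ 13 (mod 17).
Mod 23: 2 ≡ 2; by Fermat, exponent reduces to 46 mod 22 = 2; 2^2 ≡ 4 (mod 23).
Combine by CRT: x ≡ 13 (mod 17), x ≡ 4 (mod 23) ⇒ x ≡ 234 (mod 391).

234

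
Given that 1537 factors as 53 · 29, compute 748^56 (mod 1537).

Mod 53: 748 ≡ 6; by Fermat, exponent reduces to 56 mod 52 = 4; 6^4 ≡ 24 (mod 53).
Mod 29: 748 ≡ 23; since 28 | 56, by Fermat 23^56 ≡ 1 (mod 29).
Combine by CRT: x ≡ 24 (mod 53), x ≡ 1 (mod 29) ⇒ x ≡ 1190 (mod 1537).

1190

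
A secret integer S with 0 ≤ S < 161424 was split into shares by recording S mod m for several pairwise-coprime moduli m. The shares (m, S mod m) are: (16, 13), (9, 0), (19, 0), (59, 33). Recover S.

135261

The moduli are pairwise coprime; N = 16·9·19·59 = 161424.
N/16 = 10089; 10089 ≡ 9 (mod 16); 9·9 ≡ 1, so inverse 9.
N/9 = 17936; 17936 ≡ 8 (mod 9); 8·8 ≡ 1, so inverse 8.
N/19 = 8496; 8496 ≡ 3 (mod 19); 3·13 ≡ 1, so inverse 13.
N/59 = 2736; 2736 ≡ 22 (mod 59); 22·51 ≡ 1, so inverse 51.
S ≡ 13·10089·9 + 0·17936·8 + 0·8496·13 + 33·2736·51 = 5785101.
5785101 mod 161424 = 135261.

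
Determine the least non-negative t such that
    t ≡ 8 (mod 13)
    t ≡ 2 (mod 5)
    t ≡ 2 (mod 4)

The moduli are pairwise coprime; N = 13·5·4 = 260.
N/13 = 20; 20 ≡ 7 (mod 13); 7·2 ≡ 1, so inverse 2.
N/5 = 52; 52 ≡ 2 (mod 5); 2·3 ≡ 1, so inverse 3.
N/4 = 65; 65 ≡ 1 (mod 4), inverse 1.
t ≡ 8·20·2 + 2·52·3 + 2·65·1 = 762.
762 mod 260 = 242.

242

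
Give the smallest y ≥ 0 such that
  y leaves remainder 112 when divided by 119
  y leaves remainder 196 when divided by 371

4277

gcd(119, 371) = 7 and 7 | (196 − 112), so the pair is consistent; merging gives y ≡ 4277 (mod 6307), where 6307 = lcm(119, 371).
The solution is unique modulo lcm(119, 371) = 6307.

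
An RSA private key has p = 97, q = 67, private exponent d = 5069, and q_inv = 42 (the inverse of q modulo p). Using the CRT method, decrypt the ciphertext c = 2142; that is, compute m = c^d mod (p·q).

3510

d_p = d mod (p−1) = 5069 mod 96 = 77; d_q = d mod (q−1) = 53.
m₁ = c^(d_p) mod p: c ≡ 8 (mod 97), and 8^77 mod 97 = 18.
m₂ = c^(d_q) mod q: c ≡ 65 (mod 67), and 65^53 mod 67 = 26.
h = q_inv·(m₁ − m₂) mod p = 42·(18 − 26) mod 97 = 52.
m = m₂ + h·q = 26 + 52·67 = 3510.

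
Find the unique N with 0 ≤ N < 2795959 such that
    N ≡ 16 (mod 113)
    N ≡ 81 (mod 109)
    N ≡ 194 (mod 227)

The moduli are pairwise coprime; M = 113·109·227 = 2795959.
M/113 = 24743; 24743 ≡ 109 (mod 113); 109·28 ≡ 1, so inverse 28.
M/109 = 25651; 25651 ≡ 36 (mod 109); 36·106 ≡ 1, so inverse 106.
M/227 = 12317; 12317 ≡ 59 (mod 227); 59·177 ≡ 1, so inverse 177.
N ≡ 16·24743·28 + 81·25651·106 + 194·12317·177 = 654265496.
654265496 mod 2795959 = 11090.

11090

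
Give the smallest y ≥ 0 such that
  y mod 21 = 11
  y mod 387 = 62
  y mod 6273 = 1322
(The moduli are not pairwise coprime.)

1042640

gcd(21, 387) = 3 and 3 | (62 − 11), so the pair is consistent; merging gives y ≡ 2384 (mod 2709), where 2709 = lcm(21, 387).
gcd(2709, 6273) = 9 and 9 | (1322 − 2384), so the pair is consistent; merging gives y ≡ 1042640 (mod 1888173), where 1888173 = lcm(2709, 6273).
The solution is unique modulo lcm(21, 387, 6273) = 1888173.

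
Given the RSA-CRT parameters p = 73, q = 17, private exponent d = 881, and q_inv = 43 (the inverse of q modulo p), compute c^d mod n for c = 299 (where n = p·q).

129

d_p = d mod (p−1) = 881 mod 72 = 17; d_q = d mod (q−1) = 1.
m₁ = c^(d_p) mod p: c ≡ 7 (mod 73), and 7^17 mod 73 = 56.
m₂ = c^(d_q) mod q: c ≡ 10 (mod 17), and 10^1 mod 17 = 10.
h = q_inv·(m₁ − m₂) mod p = 43·(56 − 10) mod 73 = 7.
m = m₂ + h·q = 10 + 7·17 = 129.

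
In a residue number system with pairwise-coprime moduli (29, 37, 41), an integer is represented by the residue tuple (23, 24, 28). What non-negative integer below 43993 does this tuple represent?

6055

From x ≡ 23 (mod 29) write x = 23 + 29t. Substituting into x ≡ 24 (mod 37) gives 29t ≡ 1 (mod 37), and since 29⁻¹ ≡ 23 (mod 37), t ≡ 23. Hence x ≡ 23 + 29·23 = 690 (mod 1073).
From x ≡ 690 (mod 1073) write x = 690 + 1073t. Substituting into x ≡ 28 (mod 41) gives 1073t ≡ 35 (mod 41), and since 7⁻¹ ≡ 6 (mod 41), t ≡ 5. Hence x ≡ 690 + 1073·5 = 6055 (mod 43993).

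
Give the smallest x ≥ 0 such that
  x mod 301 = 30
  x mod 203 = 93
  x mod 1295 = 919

gcd(301, 203) = 7 and 7 | (93 − 30), so the pair is consistent; merging gives x ≡ 3341 (mod 8729), where 8729 = lcm(301, 203).
gcd(8729, 1295) = 7 and 7 | (919 − 3341), so the pair is consistent; merging gives x ≡ 806409 (mod 1614865), where 1614865 = lcm(8729, 1295).
The solution is unique modulo lcm(301, 203, 1295) = 1614865.

806409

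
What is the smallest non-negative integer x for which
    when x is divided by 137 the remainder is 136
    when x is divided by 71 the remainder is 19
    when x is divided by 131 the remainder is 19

437166

The moduli are pairwise coprime; N = 137·71·131 = 1274237.
N/137 = 9301; 9301 ≡ 122 (mod 137); 122·73 ≡ 1, so inverse 73.
N/71 = 17947; 17947 ≡ 55 (mod 71); 55·31 ≡ 1, so inverse 31.
N/131 = 9727; 9727 ≡ 33 (mod 131); 33·4 ≡ 1, so inverse 4.
x ≡ 136·9301·73 + 19·17947·31 + 19·9727·4 = 103650363.
103650363 mod 1274237 = 437166.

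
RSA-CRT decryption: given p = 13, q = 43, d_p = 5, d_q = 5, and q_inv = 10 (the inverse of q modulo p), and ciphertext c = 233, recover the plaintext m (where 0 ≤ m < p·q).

363

m₁ = c^(d_p) mod p: c ≡ 12 (mod 13), and 12^5 mod 13 = 12.
m₂ = c^(d_q) mod q: c ≡ 18 (mod 43), and 18^5 mod 43 = 19.
h = q_inv·(m₁ − m₂) mod p = 10·(12 − 19) mod 13 = 8.
m = m₂ + h·q = 19 + 8·43 = 363.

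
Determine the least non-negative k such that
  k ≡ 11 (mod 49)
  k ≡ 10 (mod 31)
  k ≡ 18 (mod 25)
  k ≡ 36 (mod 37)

837568

From k ≡ 11 (mod 49) write k = 11 + 49t. Substituting into k ≡ 10 (mod 31) gives 49t ≡ 30 (mod 31), and since 18⁻¹ ≡ 19 (mod 31), t ≡ 12. Hence k ≡ 11 + 49·12 = 599 (mod 1519).
From k ≡ 599 (mod 1519) write k = 599 + 1519t. Substituting into k ≡ 18 (mod 25) gives 1519t ≡ 19 (mod 25), and since 19⁻¹ ≡ 4 (mod 25), t ≡ 1. Hence k ≡ 599 + 1519·1 = 2118 (mod 37975).
From k ≡ 2118 (mod 37975) write k = 2118 + 37975t. Substituting into k ≡ 36 (mod 37) gives 37975t ≡ 27 (mod 37), and since 13⁻¹ ≡ 20 (mod 37), t ≡ 22. Hence k ≡ 2118 + 37975·22 = 837568 (mod 1405075).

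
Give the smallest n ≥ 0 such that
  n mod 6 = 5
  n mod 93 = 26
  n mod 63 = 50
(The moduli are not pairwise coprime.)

491

gcd(6, 93) = 3 and 3 | (26 − 5), so the pair is consistent; merging gives n ≡ 119 (mod 186), where 186 = lcm(6, 93).
gcd(186, 63) = 3 and 3 | (50 − 119), so the pair is consistent; merging gives n ≡ 491 (mod 3906), where 3906 = lcm(186, 63).
The solution is unique modulo lcm(6, 93, 63) = 3906.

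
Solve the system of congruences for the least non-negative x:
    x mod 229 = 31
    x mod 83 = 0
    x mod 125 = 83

The moduli are pairwise coprime; N = 229·83·125 = 2375875.
N/229 = 10375; 10375 ≡ 70 (mod 229); 70·36 ≡ 1, so inverse 36.
N/83 = 28625; 28625 ≡ 73 (mod 83); 73·58 ≡ 1, so inverse 58.
N/125 = 19007; 19007 ≡ 7 (mod 125); 7·18 ≡ 1, so inverse 18.
x ≡ 31·10375·36 + 0·28625·58 + 83·19007·18 = 39974958.
39974958 mod 2375875 = 1960958.

1960958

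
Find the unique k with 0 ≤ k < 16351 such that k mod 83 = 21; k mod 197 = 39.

12056

From k ≡ 21 (mod 83) write k = 21 + 83t. Substituting into k ≡ 39 (mod 197) gives 83t ≡ 18 (mod 197), and since 83⁻¹ ≡ 19 (mod 197), t ≡ 145. Hence k ≡ 21 + 83·145 = 12056 (mod 16351).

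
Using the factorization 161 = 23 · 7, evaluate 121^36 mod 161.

Mod 23: 121 ≡ 6; by Fermat, exponent reduces to 36 mod 22 = 14; 6^14 ≡ 9 (mod 23).
Mod 7: 121 ≡ 2; since 6 | 36, by Fermat 2^36 ≡ 1 (mod 7).
Combine by CRT: x ≡ 9 (mod 23), x ≡ 1 (mod 7) ⇒ x ≡ 78 (mod 161).

78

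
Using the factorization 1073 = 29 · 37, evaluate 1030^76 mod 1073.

Mod 29: 1030 ≡ 15; by Fermat, exponent reduces to 76 mod 28 = 20; 15^20 ≡ 24 (mod 29).
Mod 37: 1030 ≡ 31; by Fermat, exponent reduces to 76 mod 36 = 4; 31^4 ≡ 1 (mod 37).
Combine by CRT: x ≡ 24 (mod 29), x ≡ 1 (mod 37) ⇒ x ≡ 778 (mod 1073).

778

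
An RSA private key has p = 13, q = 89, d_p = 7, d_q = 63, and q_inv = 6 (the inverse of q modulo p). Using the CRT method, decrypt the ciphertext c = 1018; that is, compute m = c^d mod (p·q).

m₁ = c^(d_p) mod p: c ≡ 4 (mod 13), and 4^7 mod 13 = 4.
m₂ = c^(d_q) mod q: c ≡ 39 (mod 89), and 39^63 mod 89 = 2.
h = q_inv·(m₁ − m₂) mod p = 6·(4 − 2) mod 13 = 12.
m = m₂ + h·q = 2 + 12·89 = 1070.

1070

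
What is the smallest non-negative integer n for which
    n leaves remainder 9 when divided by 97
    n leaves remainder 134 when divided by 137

1367

From n ≡ 9 (mod 97) write n = 9 + 97t. Substituting into n ≡ 134 (mod 137) gives 97t ≡ 125 (mod 137), and since 97⁻¹ ≡ 113 (mod 137), t ≡ 14. Hence n ≡ 9 + 97·14 = 1367 (mod 13289).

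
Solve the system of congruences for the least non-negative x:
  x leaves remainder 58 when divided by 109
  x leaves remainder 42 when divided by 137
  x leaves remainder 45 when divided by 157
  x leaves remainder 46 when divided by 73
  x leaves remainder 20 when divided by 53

The moduli are pairwise coprime; N = 109·137·157·73·53 = 9070796989.
N/109 = 83218321; 83218321 ≡ 91 (mod 109); 91·6 ≡ 1, so inverse 6.
N/137 = 66210197; 66210197 ≡ 15 (mod 137); 15·64 ≡ 1, so inverse 64.
N/157 = 57775777; 57775777 ≡ 91 (mod 157); 91·88 ≡ 1, so inverse 88.
N/73 = 124257493; 124257493 ≡ 32 (mod 73); 32·16 ≡ 1, so inverse 16.
N/53 = 171147113; 171147113 ≡ 43 (mod 53); 43·37 ≡ 1, so inverse 37.
x ≡ 58·83218321·6 + 42·66210197·64 + 45·57775777·88 + 46·124257493·16 + 20·171147113·37 = 653827440632.
653827440632 mod 9070796989 = 730057424.

730057424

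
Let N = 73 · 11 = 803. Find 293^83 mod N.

585

Mod 73: 293 ≡ 1; by Fermat, exponent reduces to 83 mod 72 = 11; 1^11 ≡ 1 (mod 73).
Mod 11: 293 ≡ 7; by Fermat, exponent reduces to 83 mod 10 = 3; 7^3 ≡ 2 (mod 11).
Combine by CRT: x ≡ 1 (mod 73), x ≡ 2 (mod 11) ⇒ x ≡ 585 (mod 803).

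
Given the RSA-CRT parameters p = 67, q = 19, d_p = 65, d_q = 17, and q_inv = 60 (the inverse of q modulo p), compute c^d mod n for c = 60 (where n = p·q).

488

m₁ = c^(d_p) mod p: c ≡ 60 (mod 67), and 60^65 mod 67 = 19.
m₂ = c^(d_q) mod q: c ≡ 3 (mod 19), and 3^17 mod 19 = 13.
h = q_inv·(m₁ − m₂) mod p = 60·(19 − 13) mod 67 = 25.
m = m₂ + h·q = 13 + 25·19 = 488.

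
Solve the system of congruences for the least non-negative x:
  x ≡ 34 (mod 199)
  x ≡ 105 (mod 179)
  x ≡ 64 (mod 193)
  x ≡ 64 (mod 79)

The moduli are pairwise coprime; N = 199·179·193·79 = 543113387.
N/199 = 2729213; 2729213 ≡ 127 (mod 199); 127·152 ≡ 1, so inverse 152.
N/179 = 3034153; 3034153 ≡ 103 (mod 179); 103·73 ≡ 1, so inverse 73.
N/193 = 2814059; 2814059 ≡ 119 (mod 193); 119·133 ≡ 1, so inverse 133.
N/79 = 6874853; 6874853 ≡ 36 (mod 79); 36·11 ≡ 1, so inverse 11.
x ≡ 34·2729213·152 + 105·3034153·73 + 64·2814059·133 + 64·6874853·11 = 66154522249.
66154522249 mod 543113387 = 437802422.

437802422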